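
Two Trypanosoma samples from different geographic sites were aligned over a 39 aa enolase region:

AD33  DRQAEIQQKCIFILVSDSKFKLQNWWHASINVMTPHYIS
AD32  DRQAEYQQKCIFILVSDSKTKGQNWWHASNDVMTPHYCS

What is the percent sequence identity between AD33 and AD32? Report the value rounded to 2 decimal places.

Mismatches occur at site 6 (I/Y), site 20 (F/T), site 22 (L/G), site 30 (I/N), site 31 (N/D), site 38 (I/C).
33 of the 39 sites match, so the percent identity is 33/39 × 100 = 84.62%.

84.62%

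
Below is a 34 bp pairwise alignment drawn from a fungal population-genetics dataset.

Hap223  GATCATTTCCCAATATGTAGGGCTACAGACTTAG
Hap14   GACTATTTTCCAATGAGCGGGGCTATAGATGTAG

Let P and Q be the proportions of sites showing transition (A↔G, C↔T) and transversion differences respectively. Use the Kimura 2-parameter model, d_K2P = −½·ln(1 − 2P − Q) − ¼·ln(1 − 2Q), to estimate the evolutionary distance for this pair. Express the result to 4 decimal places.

The sequences differ at positions 3 (T/C, transition), 4 (C/T, transition), 9 (C/T, transition), 15 (A/G, transition), 16 (T/A, transversion), 18 (T/C, transition), 19 (A/G, transition), 26 (C/T, transition), 30 (C/T, transition), 31 (T/G, transversion).
Of the 10 differences, 8 transitions and 2 transversions over 34 sites: P = 8/34 = 0.235294, Q = 2/34 = 0.058824.
d = −0.5·ln(0.470588) − 0.25·ln(0.882352) = −0.5·(-0.753772) − 0.25·(-0.125164) = 0.4082.

0.4082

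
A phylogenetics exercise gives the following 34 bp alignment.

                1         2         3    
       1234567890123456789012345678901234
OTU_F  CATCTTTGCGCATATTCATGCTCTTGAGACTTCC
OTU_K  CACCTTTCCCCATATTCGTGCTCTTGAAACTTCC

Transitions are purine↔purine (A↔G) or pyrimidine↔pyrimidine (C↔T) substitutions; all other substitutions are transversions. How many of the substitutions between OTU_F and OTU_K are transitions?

Differing sites — 3:T/C (Ti); 8:G/C (Tv); 10:G/C (Tv); 18:A/G (Ti); 28:G/A (Ti).
Of the 5 differences, 3 transitions and 2 transversions, so the answer is 3.

3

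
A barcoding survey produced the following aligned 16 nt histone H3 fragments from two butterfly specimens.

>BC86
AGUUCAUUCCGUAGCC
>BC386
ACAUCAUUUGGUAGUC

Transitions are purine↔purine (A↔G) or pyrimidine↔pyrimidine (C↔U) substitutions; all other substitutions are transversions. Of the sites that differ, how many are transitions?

2

The sequences differ at positions 2 (G/C, transversion), 3 (U/A, transversion), 9 (C/U, transition), 10 (C/G, transversion), 15 (C/U, transition).
Of the 5 differences, 2 transitions and 3 transversions, so the answer is 2.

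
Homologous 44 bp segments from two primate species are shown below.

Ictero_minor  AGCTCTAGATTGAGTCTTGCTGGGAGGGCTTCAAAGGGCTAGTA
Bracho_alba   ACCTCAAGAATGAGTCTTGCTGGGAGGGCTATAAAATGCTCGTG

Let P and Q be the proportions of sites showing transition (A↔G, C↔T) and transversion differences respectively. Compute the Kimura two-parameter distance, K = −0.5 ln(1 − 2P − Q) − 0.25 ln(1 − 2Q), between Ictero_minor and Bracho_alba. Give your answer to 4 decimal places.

0.2388

Differing sites — 2:G/C (Tv); 6:T/A (Tv); 10:T/A (Tv); 31:T/A (Tv); 32:C/T (Ti); 36:G/A (Ti); 37:G/T (Tv); 41:A/C (Tv); 44:A/G (Ti).
Of the 9 differences, 3 transitions and 6 transversions over 44 sites: P = 3/44 = 0.068182, Q = 6/44 = 0.136364.
d = −0.5·ln(0.727272) − 0.25·ln(0.727272) = −0.5·(-0.318455) − 0.25·(-0.318455) = 0.2388.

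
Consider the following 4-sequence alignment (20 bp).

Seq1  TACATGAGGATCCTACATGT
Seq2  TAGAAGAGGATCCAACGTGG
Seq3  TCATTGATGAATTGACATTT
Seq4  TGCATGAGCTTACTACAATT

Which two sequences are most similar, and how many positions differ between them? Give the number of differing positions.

Pairwise Hamming distances:
  Seq1 vs Seq2: 5
  Seq1 vs Seq3: 9
  Seq1 vs Seq4: 6
  Seq2 vs Seq3: 12
  Seq2 vs Seq4: 11
  Seq3 vs Seq4: 11
The smallest is 5, between Seq1 and Seq2.

5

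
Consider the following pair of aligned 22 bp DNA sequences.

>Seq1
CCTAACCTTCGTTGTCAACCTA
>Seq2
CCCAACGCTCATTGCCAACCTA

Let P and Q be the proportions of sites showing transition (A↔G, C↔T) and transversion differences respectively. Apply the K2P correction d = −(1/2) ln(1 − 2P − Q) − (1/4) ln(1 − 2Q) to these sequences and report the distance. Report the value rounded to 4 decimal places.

The sequences differ at positions 3 (T/C, transition), 7 (C/G, transversion), 8 (T/C, transition), 11 (G/A, transition), 15 (T/C, transition).
Of the 5 differences, 4 transitions and 1 transversion over 22 sites: P = 4/22 = 0.181818, Q = 1/22 = 0.045455.
d = −0.5·ln(0.590909) − 0.25·ln(0.909090) = −0.5·(-0.526093) − 0.25·(-0.095311) = 0.2869.

0.2869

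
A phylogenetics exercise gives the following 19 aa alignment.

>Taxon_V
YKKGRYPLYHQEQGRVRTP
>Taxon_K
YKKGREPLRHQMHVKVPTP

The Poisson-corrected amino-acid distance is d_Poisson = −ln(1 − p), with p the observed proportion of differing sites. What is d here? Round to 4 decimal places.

The sequences differ at positions 6 (Y/E), 9 (Y/R), 12 (E/M), 13 (Q/H), 14 (G/V), 15 (R/K), 17 (R/P).
p = 7/19 = 0.368421.
d = −ln(1 − 0.368421) = −ln(0.631579) = 0.4595.

0.4595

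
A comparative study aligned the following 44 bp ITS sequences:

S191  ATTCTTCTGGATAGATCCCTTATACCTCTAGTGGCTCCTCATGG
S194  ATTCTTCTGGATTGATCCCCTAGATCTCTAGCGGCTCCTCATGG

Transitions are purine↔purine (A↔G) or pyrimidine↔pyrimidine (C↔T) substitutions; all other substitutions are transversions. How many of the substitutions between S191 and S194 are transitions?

3

Mismatches occur at site 13 (A→T, transversion), site 20 (T→C, transition), site 23 (T→G, transversion), site 25 (C→T, transition), site 32 (T→C, transition).
Of the 5 differences, 3 transitions and 2 transversions, so the answer is 3.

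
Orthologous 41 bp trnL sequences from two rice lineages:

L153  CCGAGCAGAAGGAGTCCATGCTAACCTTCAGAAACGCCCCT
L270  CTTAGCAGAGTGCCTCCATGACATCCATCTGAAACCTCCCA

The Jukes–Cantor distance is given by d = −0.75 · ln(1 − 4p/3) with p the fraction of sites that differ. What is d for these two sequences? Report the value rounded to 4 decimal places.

0.4556

The sequences differ at positions 2 (C/T), 3 (G/T), 10 (A/G), 11 (G/T), 13 (A/C), 14 (G/C), 21 (C/A), 22 (T/C), 24 (A/T), 27 (T/A), 30 (A/T), 36 (G/C), 37 (C/T), 41 (T/A).
p = 14/41 = 0.341463.
d = −0.75 · ln(1 − (4/3)·0.341463) = −0.75 · ln(0.544716) = −0.75 · (-0.607491) = 0.4556.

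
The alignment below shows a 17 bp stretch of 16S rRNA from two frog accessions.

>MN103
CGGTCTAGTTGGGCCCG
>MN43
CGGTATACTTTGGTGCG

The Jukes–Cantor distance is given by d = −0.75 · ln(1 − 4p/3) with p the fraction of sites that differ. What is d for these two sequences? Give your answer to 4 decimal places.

0.3734

The sequences differ at positions 5 (C/A), 8 (G/C), 11 (G/T), 14 (C/T), 15 (C/G).
p = 5/17 = 0.294118.
d = −0.75 · ln(1 − (4/3)·0.294118) = −0.75 · ln(0.607843) = −0.75 · (-0.497839) = 0.3734.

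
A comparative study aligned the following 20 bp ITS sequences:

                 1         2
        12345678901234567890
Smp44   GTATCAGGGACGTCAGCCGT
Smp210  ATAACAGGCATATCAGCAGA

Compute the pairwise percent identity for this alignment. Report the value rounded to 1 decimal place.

65.0%

Mismatches occur at site 1 (G→A), site 4 (T→A), site 9 (G→C), site 11 (C→T), site 12 (G→A), site 18 (C→A), site 20 (T→A).
13 of the 20 sites match, so the percent identity is 13/20 × 100 = 65.0%.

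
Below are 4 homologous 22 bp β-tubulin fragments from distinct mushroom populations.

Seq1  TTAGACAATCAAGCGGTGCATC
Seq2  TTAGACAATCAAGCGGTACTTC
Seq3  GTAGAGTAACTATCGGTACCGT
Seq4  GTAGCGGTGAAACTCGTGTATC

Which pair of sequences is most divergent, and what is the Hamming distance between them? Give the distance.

Pairwise Hamming distances:
  Seq1 vs Seq2: 2
  Seq1 vs Seq3: 10
  Seq1 vs Seq4: 11
  Seq2 vs Seq3: 9
  Seq2 vs Seq4: 13
  Seq3 vs Seq4: 14
The largest is 14, between Seq3 and Seq4.

14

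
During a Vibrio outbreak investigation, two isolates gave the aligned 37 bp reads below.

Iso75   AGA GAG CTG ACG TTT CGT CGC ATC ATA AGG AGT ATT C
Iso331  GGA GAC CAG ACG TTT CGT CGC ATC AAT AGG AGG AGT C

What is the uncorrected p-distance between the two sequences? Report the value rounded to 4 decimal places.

0.1892

Differing sites — 1:A/G; 6:G/C; 8:T/A; 26:T/A; 27:A/T; 33:T/G; 35:T/G.
There are 7 differences over 37 sites, so p = 7/37 = 0.1892.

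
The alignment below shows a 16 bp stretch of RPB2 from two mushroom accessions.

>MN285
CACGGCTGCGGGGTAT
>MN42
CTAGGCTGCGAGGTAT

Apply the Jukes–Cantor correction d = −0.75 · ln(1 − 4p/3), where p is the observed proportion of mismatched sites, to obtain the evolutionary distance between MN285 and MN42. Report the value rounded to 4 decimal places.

Differing sites — 2:A/T; 3:C/A; 11:G/A.
p = 3/16 = 0.187500.
d = −0.75 · ln(1 − (4/3)·0.187500) = −0.75 · ln(0.750000) = −0.75 · (-0.287682) = 0.2158.

0.2158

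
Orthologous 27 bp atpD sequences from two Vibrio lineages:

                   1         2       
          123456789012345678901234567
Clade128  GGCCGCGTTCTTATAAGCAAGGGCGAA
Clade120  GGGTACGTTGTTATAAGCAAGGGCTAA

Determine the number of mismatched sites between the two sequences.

Mismatches occur at site 3 (C/G), site 4 (C/T), site 5 (G/A), site 10 (C/G), site 25 (G/T).
That gives 5 mismatches out of 27 aligned sites, so the Hamming distance is 5.

5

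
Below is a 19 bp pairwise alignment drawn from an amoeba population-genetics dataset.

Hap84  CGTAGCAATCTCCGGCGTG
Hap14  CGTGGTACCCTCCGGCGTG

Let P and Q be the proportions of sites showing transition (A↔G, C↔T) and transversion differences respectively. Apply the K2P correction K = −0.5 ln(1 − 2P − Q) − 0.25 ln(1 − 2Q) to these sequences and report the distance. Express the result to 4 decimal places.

0.2576

The sequences differ at positions 4 (A/G, transition), 6 (C/T, transition), 8 (A/C, transversion), 9 (T/C, transition).
Of the 4 differences, 3 transitions and 1 transversion over 19 sites: P = 3/19 = 0.157895, Q = 1/19 = 0.052632.
d = −0.5·ln(0.631578) − 0.25·ln(0.894736) = −0.5·(-0.459534) − 0.25·(-0.111227) = 0.2576.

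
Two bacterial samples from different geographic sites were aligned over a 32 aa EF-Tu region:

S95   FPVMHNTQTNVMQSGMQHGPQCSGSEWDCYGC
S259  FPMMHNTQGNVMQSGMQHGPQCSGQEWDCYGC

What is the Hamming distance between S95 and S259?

Mismatches occur at site 3 (V↔M), site 9 (T↔G), site 25 (S↔Q).
That gives 3 mismatches out of 32 aligned sites, so the Hamming distance is 3.

3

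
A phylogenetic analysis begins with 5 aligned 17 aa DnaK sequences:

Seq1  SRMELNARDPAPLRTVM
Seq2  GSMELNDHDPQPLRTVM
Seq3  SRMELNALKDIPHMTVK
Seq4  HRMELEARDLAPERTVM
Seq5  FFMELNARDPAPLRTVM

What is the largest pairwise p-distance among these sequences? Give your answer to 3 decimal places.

Pairwise Hamming distances:
  Seq1 vs Seq2: 5
  Seq1 vs Seq3: 7
  Seq1 vs Seq4: 4
  Seq1 vs Seq5: 2
  Seq2 vs Seq3: 10
  Seq2 vs Seq4: 8
  Seq2 vs Seq5: 5
  Seq3 vs Seq4: 9
  Seq3 vs Seq5: 9
  Seq4 vs Seq5: 5
The largest is 10 mismatches, between Seq2 and Seq3; p = 10/17 = 0.588.

0.588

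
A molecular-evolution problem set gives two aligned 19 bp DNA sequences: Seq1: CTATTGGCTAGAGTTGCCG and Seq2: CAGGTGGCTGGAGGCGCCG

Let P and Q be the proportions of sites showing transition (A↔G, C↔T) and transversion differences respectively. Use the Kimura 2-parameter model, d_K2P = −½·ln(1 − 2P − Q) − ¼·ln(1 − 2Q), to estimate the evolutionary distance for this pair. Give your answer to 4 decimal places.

Differing sites — 2:T/A (Tv); 3:A/G (Ti); 4:T/G (Tv); 10:A/G (Ti); 14:T/G (Tv); 15:T/C (Ti).
Of the 6 differences, 3 transitions and 3 transversions over 19 sites: P = 3/19 = 0.157895, Q = 3/19 = 0.157895.
d = −0.5·ln(0.526315) − 0.25·ln(0.684210) = −0.5·(-0.641855) − 0.25·(-0.379490) = 0.4158.

0.4158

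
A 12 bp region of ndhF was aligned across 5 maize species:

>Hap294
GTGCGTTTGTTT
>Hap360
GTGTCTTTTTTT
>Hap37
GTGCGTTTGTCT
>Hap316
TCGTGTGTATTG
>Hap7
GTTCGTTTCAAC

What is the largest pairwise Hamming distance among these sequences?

9

Pairwise Hamming distances:
  Hap294 vs Hap360: 3
  Hap294 vs Hap37: 1
  Hap294 vs Hap316: 6
  Hap294 vs Hap7: 5
  Hap360 vs Hap37: 4
  Hap360 vs Hap316: 6
  Hap360 vs Hap7: 7
  Hap37 vs Hap316: 7
  Hap37 vs Hap7: 5
  Hap316 vs Hap7: 9
The largest is 9, between Hap316 and Hap7.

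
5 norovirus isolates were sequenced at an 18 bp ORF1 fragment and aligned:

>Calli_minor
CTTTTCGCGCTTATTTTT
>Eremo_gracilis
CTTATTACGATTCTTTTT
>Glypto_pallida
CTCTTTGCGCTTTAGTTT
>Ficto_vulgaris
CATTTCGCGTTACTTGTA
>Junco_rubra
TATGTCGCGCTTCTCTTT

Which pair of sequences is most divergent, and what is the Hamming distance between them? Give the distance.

10

Pairwise Hamming distances:
  Calli_minor vs Eremo_gracilis: 5
  Calli_minor vs Glypto_pallida: 5
  Calli_minor vs Ficto_vulgaris: 6
  Calli_minor vs Junco_rubra: 5
  Eremo_gracilis vs Glypto_pallida: 7
  Eremo_gracilis vs Ficto_vulgaris: 8
  Eremo_gracilis vs Junco_rubra: 7
  Glypto_pallida vs Ficto_vulgaris: 10
  Glypto_pallida vs Junco_rubra: 8
  Ficto_vulgaris vs Junco_rubra: 7
The largest is 10, between Glypto_pallida and Ficto_vulgaris.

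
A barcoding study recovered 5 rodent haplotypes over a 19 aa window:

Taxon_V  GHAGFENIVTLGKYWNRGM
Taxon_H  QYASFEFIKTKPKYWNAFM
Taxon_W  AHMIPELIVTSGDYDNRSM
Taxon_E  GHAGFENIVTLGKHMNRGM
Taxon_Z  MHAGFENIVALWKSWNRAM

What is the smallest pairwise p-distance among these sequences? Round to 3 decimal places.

0.105

Pairwise Hamming distances:
  Taxon_V vs Taxon_H: 9
  Taxon_V vs Taxon_W: 9
  Taxon_V vs Taxon_E: 2
  Taxon_V vs Taxon_Z: 5
  Taxon_H vs Taxon_W: 13
  Taxon_H vs Taxon_E: 11
  Taxon_H vs Taxon_Z: 11
  Taxon_W vs Taxon_E: 10
  Taxon_W vs Taxon_Z: 12
  Taxon_E vs Taxon_Z: 6
The smallest is 2 mismatches, between Taxon_V and Taxon_E; p = 2/19 = 0.105.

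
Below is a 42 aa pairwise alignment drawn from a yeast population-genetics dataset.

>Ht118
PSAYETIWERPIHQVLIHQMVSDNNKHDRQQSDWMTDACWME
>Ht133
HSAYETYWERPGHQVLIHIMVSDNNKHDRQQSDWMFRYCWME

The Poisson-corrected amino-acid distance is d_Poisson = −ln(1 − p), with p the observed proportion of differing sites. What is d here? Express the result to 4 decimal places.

0.1823

Differing sites — 1:P/H; 7:I/Y; 12:I/G; 19:Q/I; 36:T/F; 37:D/R; 38:A/Y.
p = 7/42 = 0.166667.
d = −ln(1 − 0.166667) = −ln(0.833333) = 0.1823.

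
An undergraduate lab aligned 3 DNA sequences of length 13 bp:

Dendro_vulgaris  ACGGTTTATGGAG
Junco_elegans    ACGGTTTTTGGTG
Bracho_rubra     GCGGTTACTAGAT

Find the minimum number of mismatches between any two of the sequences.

2

Pairwise Hamming distances:
  Dendro_vulgaris vs Junco_elegans: 2
  Dendro_vulgaris vs Bracho_rubra: 5
  Junco_elegans vs Bracho_rubra: 6
The smallest is 2, between Dendro_vulgaris and Junco_elegans.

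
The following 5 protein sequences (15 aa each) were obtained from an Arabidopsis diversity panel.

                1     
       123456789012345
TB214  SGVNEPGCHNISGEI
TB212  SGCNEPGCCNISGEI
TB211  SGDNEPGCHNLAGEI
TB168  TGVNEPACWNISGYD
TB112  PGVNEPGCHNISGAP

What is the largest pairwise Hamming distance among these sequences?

Pairwise Hamming distances:
  TB214 vs TB212: 2
  TB214 vs TB211: 3
  TB214 vs TB168: 5
  TB214 vs TB112: 3
  TB212 vs TB211: 4
  TB212 vs TB168: 6
  TB212 vs TB112: 5
  TB211 vs TB168: 8
  TB211 vs TB112: 6
  TB168 vs TB112: 5
The largest is 8, between TB211 and TB168.

8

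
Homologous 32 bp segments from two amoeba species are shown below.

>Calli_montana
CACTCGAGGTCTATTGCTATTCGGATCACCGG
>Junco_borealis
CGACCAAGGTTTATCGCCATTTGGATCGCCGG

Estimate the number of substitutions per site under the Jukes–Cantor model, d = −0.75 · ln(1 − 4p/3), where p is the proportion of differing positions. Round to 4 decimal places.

0.3525

Differing sites — 2:A/G; 3:C/A; 4:T/C; 6:G/A; 11:C/T; 15:T/C; 18:T/C; 22:C/T; 28:A/G.
p = 9/32 = 0.281250.
d = −0.75 · ln(1 − (4/3)·0.281250) = −0.75 · ln(0.625000) = −0.75 · (-0.470004) = 0.3525.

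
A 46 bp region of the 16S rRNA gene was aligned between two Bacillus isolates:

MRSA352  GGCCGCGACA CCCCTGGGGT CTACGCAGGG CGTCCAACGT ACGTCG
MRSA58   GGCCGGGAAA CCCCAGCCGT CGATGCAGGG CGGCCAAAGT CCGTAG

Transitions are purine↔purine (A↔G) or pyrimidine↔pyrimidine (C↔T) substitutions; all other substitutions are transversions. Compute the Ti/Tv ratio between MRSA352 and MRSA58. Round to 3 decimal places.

0.100

Differing sites — 6:C/G (Tv); 9:C/A (Tv); 15:T/A (Tv); 17:G/C (Tv); 18:G/C (Tv); 22:T/G (Tv); 24:C/T (Ti); 33:T/G (Tv); 38:C/A (Tv); 41:A/C (Tv); 45:C/A (Tv).
Of the 11 differences, 1 transition and 10 transversions, so Ti/Tv = 1/10 = 0.100.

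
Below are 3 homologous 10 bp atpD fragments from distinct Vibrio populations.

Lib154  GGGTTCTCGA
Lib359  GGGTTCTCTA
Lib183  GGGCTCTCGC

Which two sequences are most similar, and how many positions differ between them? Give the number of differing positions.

Pairwise Hamming distances:
  Lib154 vs Lib359: 1
  Lib154 vs Lib183: 2
  Lib359 vs Lib183: 3
The smallest is 1, between Lib154 and Lib359.

1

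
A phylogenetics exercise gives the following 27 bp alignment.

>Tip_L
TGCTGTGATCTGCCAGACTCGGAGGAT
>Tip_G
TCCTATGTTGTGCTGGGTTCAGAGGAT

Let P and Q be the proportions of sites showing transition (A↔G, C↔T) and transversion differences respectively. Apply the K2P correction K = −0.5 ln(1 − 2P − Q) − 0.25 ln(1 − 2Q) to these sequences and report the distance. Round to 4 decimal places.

The sequences differ at positions 2 (G/C, transversion), 5 (G/A, transition), 8 (A/T, transversion), 10 (C/G, transversion), 14 (C/T, transition), 15 (A/G, transition), 17 (A/G, transition), 18 (C/T, transition), 21 (G/A, transition).
Of the 9 differences, 6 transitions and 3 transversions over 27 sites: P = 6/27 = 0.222222, Q = 3/27 = 0.111111.
d = −0.5·ln(0.444445) − 0.25·ln(0.777778) = −0.5·(-0.810929) − 0.25·(-0.251314) = 0.4683.

0.4683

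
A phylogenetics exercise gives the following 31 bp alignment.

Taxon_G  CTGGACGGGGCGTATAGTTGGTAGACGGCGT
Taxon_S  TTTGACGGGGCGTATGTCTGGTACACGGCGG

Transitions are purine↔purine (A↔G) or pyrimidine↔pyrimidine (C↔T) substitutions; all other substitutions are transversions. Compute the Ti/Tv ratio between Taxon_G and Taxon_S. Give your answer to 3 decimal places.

0.750

Differing sites — 1:C/T (Ti); 3:G/T (Tv); 16:A/G (Ti); 17:G/T (Tv); 18:T/C (Ti); 24:G/C (Tv); 31:T/G (Tv).
Of the 7 differences, 3 transitions and 4 transversions, so Ti/Tv = 3/4 = 0.750.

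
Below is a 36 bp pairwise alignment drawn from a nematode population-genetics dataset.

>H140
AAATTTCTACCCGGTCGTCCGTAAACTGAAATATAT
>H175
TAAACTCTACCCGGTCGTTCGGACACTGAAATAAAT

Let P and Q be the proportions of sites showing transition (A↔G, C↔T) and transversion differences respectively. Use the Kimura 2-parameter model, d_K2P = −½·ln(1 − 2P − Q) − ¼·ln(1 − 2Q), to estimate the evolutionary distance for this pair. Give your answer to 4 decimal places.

0.2252

Differing sites — 1:A/T (Tv); 4:T/A (Tv); 5:T/C (Ti); 19:C/T (Ti); 22:T/G (Tv); 24:A/C (Tv); 34:T/A (Tv).
Of the 7 differences, 2 transitions and 5 transversions over 36 sites: P = 2/36 = 0.055556, Q = 5/36 = 0.138889.
d = −0.5·ln(0.749999) − 0.25·ln(0.722222) = −0.5·(-0.287683) − 0.25·(-0.325423) = 0.2252.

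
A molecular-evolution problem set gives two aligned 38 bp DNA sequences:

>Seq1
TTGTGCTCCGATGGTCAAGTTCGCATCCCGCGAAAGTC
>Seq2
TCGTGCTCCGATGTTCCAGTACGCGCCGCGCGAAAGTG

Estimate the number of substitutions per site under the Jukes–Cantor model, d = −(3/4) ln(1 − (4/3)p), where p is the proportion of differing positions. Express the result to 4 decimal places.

0.2471

The sequences differ at positions 2 (T/C), 14 (G/T), 17 (A/C), 21 (T/A), 25 (A/G), 26 (T/C), 28 (C/G), 38 (C/G).
p = 8/38 = 0.210526.
d = −0.75 · ln(1 − (4/3)·0.210526) = −0.75 · ln(0.719299) = −0.75 · (-0.329478) = 0.2471.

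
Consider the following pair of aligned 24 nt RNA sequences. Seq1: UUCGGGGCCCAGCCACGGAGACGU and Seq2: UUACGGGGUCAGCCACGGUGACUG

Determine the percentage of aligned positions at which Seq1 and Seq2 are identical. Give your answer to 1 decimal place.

70.8%

Mismatches occur at site 3 (C→A), site 4 (G→C), site 8 (C→G), site 9 (C→U), site 19 (A→U), site 23 (G→U), site 24 (U→G).
17 of the 24 sites match, so the percent identity is 17/24 × 100 = 70.8%.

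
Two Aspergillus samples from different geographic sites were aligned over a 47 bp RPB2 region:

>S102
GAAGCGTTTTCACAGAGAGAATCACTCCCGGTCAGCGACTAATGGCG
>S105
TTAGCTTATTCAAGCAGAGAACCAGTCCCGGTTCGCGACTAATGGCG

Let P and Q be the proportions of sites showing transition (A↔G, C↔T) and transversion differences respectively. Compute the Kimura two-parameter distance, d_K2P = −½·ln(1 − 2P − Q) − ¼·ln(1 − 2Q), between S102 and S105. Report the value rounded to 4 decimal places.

Mismatches occur at site 1 (G↔T, transversion), site 2 (A↔T, transversion), site 6 (G↔T, transversion), site 8 (T↔A, transversion), site 13 (C↔A, transversion), site 14 (A↔G, transition), site 15 (G↔C, transversion), site 22 (T↔C, transition), site 25 (C↔G, transversion), site 33 (C↔T, transition), site 34 (A↔C, transversion).
Of the 11 differences, 3 transitions and 8 transversions over 47 sites: P = 3/47 = 0.063830, Q = 8/47 = 0.170213.
d = −0.5·ln(0.702127) − 0.25·ln(0.659574) = −0.5·(-0.353641) − 0.25·(-0.416161) = 0.2809.

0.2809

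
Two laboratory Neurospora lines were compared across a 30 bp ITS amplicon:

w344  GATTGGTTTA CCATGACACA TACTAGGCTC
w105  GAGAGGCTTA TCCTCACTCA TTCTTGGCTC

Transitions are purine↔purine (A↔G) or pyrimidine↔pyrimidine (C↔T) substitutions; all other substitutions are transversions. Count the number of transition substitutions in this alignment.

2

The sequences differ at positions 3 (T/G, transversion), 4 (T/A, transversion), 7 (T/C, transition), 11 (C/T, transition), 13 (A/C, transversion), 15 (G/C, transversion), 18 (A/T, transversion), 22 (A/T, transversion), 25 (A/T, transversion).
Of the 9 differences, 2 transitions and 7 transversions, so the answer is 2.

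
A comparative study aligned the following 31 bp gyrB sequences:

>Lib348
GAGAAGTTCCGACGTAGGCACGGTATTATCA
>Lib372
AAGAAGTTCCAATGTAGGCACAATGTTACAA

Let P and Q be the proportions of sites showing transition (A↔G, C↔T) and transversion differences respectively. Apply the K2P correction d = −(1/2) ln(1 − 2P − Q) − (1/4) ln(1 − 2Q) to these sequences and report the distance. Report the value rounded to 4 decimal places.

Mismatches occur at site 1 (G/A, transition), site 11 (G/A, transition), site 13 (C/T, transition), site 22 (G/A, transition), site 23 (G/A, transition), site 25 (A/G, transition), site 29 (T/C, transition), site 30 (C/A, transversion).
Of the 8 differences, 7 transitions and 1 transversion over 31 sites: P = 7/31 = 0.225806, Q = 1/31 = 0.032258.
d = −0.5·ln(0.516130) − 0.25·ln(0.935484) = −0.5·(-0.661397) − 0.25·(-0.066691) = 0.3474.

0.3474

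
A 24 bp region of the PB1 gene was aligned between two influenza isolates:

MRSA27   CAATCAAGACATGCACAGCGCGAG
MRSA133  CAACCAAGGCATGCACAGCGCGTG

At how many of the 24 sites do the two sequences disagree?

3

Differing sites — 4:T/C; 9:A/G; 23:A/T.
That gives 3 mismatches out of 24 aligned sites, so the Hamming distance is 3.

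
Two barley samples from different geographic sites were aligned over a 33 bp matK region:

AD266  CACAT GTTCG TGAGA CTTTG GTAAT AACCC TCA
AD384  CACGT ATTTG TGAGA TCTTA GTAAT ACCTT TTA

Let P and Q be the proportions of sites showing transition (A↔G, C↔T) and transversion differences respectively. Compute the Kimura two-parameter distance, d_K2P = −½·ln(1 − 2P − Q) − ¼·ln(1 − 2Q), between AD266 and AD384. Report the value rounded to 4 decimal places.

0.4444

Mismatches occur at site 4 (A→G, transition), site 6 (G→A, transition), site 9 (C→T, transition), site 16 (C→T, transition), site 17 (T→C, transition), site 20 (G→A, transition), site 27 (A→C, transversion), site 29 (C→T, transition), site 30 (C→T, transition), site 32 (C→T, transition).
Of the 10 differences, 9 transitions and 1 transversion over 33 sites: P = 9/33 = 0.272727, Q = 1/33 = 0.030303.
d = −0.5·ln(0.424243) − 0.25·ln(0.939394) = −0.5·(-0.857449) − 0.25·(-0.062520) = 0.4444.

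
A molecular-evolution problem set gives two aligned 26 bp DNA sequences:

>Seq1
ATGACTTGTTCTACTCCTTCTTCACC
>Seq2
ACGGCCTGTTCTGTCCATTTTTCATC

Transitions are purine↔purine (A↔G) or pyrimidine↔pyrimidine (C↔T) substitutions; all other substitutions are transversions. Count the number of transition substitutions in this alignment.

The sequences differ at positions 2 (T/C, transition), 4 (A/G, transition), 6 (T/C, transition), 13 (A/G, transition), 14 (C/T, transition), 15 (T/C, transition), 17 (C/A, transversion), 20 (C/T, transition), 25 (C/T, transition).
Of the 9 differences, 8 transitions and 1 transversion, so the answer is 8.

8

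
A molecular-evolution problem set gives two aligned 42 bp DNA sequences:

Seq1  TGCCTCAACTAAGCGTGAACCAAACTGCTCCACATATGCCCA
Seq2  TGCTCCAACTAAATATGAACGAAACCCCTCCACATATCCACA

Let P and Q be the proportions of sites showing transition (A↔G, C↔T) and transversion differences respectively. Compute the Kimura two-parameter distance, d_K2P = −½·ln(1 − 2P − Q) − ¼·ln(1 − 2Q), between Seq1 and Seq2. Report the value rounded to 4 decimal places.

The sequences differ at positions 4 (C/T, transition), 5 (T/C, transition), 13 (G/A, transition), 14 (C/T, transition), 15 (G/A, transition), 21 (C/G, transversion), 26 (T/C, transition), 27 (G/C, transversion), 38 (G/C, transversion), 40 (C/A, transversion).
Of the 10 differences, 6 transitions and 4 transversions over 42 sites: P = 6/42 = 0.142857, Q = 4/42 = 0.095238.
d = −0.5·ln(0.619048) − 0.25·ln(0.809524) = −0.5·(-0.479572) − 0.25·(-0.211309) = 0.2926.

0.2926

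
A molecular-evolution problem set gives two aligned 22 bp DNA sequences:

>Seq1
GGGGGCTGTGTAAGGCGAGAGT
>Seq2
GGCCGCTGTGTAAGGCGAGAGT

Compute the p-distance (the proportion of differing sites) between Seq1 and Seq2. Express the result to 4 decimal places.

0.0909

Mismatches occur at site 3 (G↔C), site 4 (G↔C).
There are 2 differences over 22 sites, so p = 2/22 = 0.0909.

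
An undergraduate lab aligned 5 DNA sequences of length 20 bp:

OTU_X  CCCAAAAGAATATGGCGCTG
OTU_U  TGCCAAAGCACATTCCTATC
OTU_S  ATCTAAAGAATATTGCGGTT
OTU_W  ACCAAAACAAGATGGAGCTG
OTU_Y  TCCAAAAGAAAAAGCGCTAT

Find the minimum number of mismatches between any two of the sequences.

4

Pairwise Hamming distances:
  OTU_X vs OTU_U: 10
  OTU_X vs OTU_S: 6
  OTU_X vs OTU_W: 4
  OTU_X vs OTU_Y: 9
  OTU_U vs OTU_S: 9
  OTU_U vs OTU_W: 12
  OTU_U vs OTU_Y: 11
  OTU_S vs OTU_W: 8
  OTU_S vs OTU_Y: 11
  OTU_W vs OTU_Y: 10
The smallest is 4, between OTU_X and OTU_W.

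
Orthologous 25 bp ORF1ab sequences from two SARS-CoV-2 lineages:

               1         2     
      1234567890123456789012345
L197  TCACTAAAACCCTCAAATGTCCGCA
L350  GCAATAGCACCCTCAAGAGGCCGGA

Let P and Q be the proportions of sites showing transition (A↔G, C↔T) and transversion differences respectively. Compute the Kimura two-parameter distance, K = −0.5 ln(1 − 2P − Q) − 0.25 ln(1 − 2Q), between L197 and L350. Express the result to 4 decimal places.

0.4189

The sequences differ at positions 1 (T/G, transversion), 4 (C/A, transversion), 7 (A/G, transition), 8 (A/C, transversion), 17 (A/G, transition), 18 (T/A, transversion), 20 (T/G, transversion), 24 (C/G, transversion).
Of the 8 differences, 2 transitions and 6 transversions over 25 sites: P = 2/25 = 0.080000, Q = 6/25 = 0.240000.
d = −0.5·ln(0.600000) − 0.25·ln(0.520000) = −0.5·(-0.510826) − 0.25·(-0.653926) = 0.4189.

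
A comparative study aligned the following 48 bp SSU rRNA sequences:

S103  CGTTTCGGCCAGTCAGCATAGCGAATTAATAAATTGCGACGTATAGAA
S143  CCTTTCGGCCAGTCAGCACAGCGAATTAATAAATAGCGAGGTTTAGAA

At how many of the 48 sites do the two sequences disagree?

Differing sites — 2:G/C; 19:T/C; 35:T/A; 40:C/G; 43:A/T.
That gives 5 mismatches out of 48 aligned sites, so the Hamming distance is 5.

5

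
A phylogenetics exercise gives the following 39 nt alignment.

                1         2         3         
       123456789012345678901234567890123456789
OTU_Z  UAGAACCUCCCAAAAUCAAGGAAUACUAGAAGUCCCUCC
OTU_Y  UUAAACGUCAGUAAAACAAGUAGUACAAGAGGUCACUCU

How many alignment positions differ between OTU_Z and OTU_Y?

Mismatches occur at site 2 (A/U), site 3 (G/A), site 7 (C/G), site 10 (C/A), site 11 (C/G), site 12 (A/U), site 16 (U/A), site 21 (G/U), site 23 (A/G), site 27 (U/A), site 31 (A/G), site 35 (C/A), site 39 (C/U).
That gives 13 mismatches out of 39 aligned sites, so the Hamming distance is 13.

13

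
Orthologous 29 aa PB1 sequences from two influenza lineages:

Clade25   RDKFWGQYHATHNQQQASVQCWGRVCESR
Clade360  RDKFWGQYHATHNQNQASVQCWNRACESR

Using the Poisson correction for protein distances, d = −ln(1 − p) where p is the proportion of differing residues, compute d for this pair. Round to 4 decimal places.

Mismatches occur at site 15 (Q↔N), site 23 (G↔N), site 25 (V↔A).
p = 3/29 = 0.103448.
d = −ln(1 − 0.103448) = −ln(0.896552) = 0.1092.

0.1092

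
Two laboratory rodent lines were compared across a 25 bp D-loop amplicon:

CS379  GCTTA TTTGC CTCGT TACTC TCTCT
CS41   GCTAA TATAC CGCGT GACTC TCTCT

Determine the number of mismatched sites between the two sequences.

5

Mismatches occur at site 4 (T→A), site 7 (T→A), site 9 (G→A), site 12 (T→G), site 16 (T→G).
That gives 5 mismatches out of 25 aligned sites, so the Hamming distance is 5.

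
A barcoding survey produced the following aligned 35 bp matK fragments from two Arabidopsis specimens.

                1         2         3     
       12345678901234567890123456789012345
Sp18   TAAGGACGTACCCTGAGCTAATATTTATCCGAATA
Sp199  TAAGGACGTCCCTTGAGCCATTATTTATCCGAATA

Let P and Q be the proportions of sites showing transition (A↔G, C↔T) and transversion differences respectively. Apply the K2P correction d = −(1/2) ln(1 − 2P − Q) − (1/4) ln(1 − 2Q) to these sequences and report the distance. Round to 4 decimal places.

0.1244

Differing sites — 10:A/C (Tv); 13:C/T (Ti); 19:T/C (Ti); 21:A/T (Tv).
Of the 4 differences, 2 transitions and 2 transversions over 35 sites: P = 2/35 = 0.057143, Q = 2/35 = 0.057143.
d = −0.5·ln(0.828571) − 0.25·ln(0.885714) = −0.5·(-0.188053) − 0.25·(-0.121361) = 0.1244.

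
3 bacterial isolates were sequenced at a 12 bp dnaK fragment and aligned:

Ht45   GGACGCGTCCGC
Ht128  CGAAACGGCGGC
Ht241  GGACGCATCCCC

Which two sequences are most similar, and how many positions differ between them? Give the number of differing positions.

Pairwise Hamming distances:
  Ht45 vs Ht128: 5
  Ht45 vs Ht241: 2
  Ht128 vs Ht241: 7
The smallest is 2, between Ht45 and Ht241.

2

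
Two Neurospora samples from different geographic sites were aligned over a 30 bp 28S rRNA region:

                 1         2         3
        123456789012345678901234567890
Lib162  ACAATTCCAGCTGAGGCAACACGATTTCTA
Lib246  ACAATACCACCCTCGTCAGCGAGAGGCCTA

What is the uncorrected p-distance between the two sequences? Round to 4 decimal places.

0.4000

Differing sites — 6:T/A; 10:G/C; 12:T/C; 13:G/T; 14:A/C; 16:G/T; 19:A/G; 21:A/G; 22:C/A; 25:T/G; 26:T/G; 27:T/C.
There are 12 differences over 30 sites, so p = 12/30 = 0.4000.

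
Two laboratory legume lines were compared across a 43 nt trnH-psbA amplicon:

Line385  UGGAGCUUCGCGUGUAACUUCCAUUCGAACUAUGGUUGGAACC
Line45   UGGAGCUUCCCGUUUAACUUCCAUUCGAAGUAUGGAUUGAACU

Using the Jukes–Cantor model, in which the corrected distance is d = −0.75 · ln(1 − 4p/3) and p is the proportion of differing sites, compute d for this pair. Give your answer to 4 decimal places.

Mismatches occur at site 10 (G→C), site 14 (G→U), site 30 (C→G), site 36 (U→A), site 38 (G→U), site 43 (C→U).
p = 6/43 = 0.139535.
d = −0.75 · ln(1 − (4/3)·0.139535) = −0.75 · ln(0.813953) = −0.75 · (-0.205853) = 0.1544.

0.1544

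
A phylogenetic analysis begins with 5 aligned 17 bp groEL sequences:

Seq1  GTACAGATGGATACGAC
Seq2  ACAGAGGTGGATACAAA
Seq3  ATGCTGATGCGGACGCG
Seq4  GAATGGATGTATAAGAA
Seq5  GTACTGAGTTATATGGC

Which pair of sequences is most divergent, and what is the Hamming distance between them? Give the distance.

Pairwise Hamming distances:
  Seq1 vs Seq2: 6
  Seq1 vs Seq3: 8
  Seq1 vs Seq4: 6
  Seq1 vs Seq5: 6
  Seq2 vs Seq3: 11
  Seq2 vs Seq4: 8
  Seq2 vs Seq5: 12
  Seq3 vs Seq4: 11
  Seq3 vs Seq5: 10
  Seq4 vs Seq5: 8
The largest is 12, between Seq2 and Seq5.

12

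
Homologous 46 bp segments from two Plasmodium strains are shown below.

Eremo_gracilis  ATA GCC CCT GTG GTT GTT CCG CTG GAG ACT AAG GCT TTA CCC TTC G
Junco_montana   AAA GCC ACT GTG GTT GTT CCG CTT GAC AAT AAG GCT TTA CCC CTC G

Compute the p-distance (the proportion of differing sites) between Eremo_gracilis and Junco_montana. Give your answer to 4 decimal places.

0.1304

Differing sites — 2:T/A; 7:C/A; 24:G/T; 27:G/C; 29:C/A; 43:T/C.
There are 6 differences over 46 sites, so p = 6/46 = 0.1304.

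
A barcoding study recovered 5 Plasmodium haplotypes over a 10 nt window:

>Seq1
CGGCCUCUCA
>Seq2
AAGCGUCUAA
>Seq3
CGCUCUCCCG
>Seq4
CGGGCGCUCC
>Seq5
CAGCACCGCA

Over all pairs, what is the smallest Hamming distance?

Pairwise Hamming distances:
  Seq1 vs Seq2: 4
  Seq1 vs Seq3: 4
  Seq1 vs Seq4: 3
  Seq1 vs Seq5: 4
  Seq2 vs Seq3: 8
  Seq2 vs Seq4: 7
  Seq2 vs Seq5: 5
  Seq3 vs Seq4: 5
  Seq3 vs Seq5: 7
  Seq4 vs Seq5: 6
The smallest is 3, between Seq1 and Seq4.

3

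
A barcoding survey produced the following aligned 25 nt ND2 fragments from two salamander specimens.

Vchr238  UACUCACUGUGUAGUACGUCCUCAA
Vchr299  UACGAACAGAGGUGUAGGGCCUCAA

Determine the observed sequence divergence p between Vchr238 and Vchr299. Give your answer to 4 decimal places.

The sequences differ at positions 4 (U/G), 5 (C/A), 8 (U/A), 10 (U/A), 12 (U/G), 13 (A/U), 17 (C/G), 19 (U/G).
There are 8 differences over 25 sites, so p = 8/25 = 0.3200.

0.3200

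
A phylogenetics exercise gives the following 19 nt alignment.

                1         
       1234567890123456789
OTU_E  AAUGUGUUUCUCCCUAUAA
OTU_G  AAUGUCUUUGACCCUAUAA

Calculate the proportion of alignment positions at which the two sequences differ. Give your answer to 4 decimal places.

0.1579

Mismatches occur at site 6 (G↔C), site 10 (C↔G), site 11 (U↔A).
There are 3 differences over 19 sites, so p = 3/19 = 0.1579.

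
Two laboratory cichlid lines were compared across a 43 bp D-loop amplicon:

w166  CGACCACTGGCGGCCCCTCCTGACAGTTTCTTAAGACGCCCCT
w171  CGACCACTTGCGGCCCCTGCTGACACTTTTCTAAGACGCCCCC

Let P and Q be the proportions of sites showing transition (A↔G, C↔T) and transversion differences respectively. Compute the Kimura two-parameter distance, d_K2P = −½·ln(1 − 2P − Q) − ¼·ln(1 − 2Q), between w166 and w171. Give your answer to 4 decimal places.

0.1550

The sequences differ at positions 9 (G/T, transversion), 19 (C/G, transversion), 26 (G/C, transversion), 30 (C/T, transition), 31 (T/C, transition), 43 (T/C, transition).
Of the 6 differences, 3 transitions and 3 transversions over 43 sites: P = 3/43 = 0.069767, Q = 3/43 = 0.069767.
d = −0.5·ln(0.790699) − 0.25·ln(0.860466) = −0.5·(-0.234838) − 0.25·(-0.150281) = 0.1550.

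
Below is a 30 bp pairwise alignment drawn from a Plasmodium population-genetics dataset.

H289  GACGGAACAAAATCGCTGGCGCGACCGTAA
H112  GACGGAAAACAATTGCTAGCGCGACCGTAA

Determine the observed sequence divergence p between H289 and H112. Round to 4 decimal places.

0.1333

Mismatches occur at site 8 (C↔A), site 10 (A↔C), site 14 (C↔T), site 18 (G↔A).
There are 4 differences over 30 sites, so p = 4/30 = 0.1333.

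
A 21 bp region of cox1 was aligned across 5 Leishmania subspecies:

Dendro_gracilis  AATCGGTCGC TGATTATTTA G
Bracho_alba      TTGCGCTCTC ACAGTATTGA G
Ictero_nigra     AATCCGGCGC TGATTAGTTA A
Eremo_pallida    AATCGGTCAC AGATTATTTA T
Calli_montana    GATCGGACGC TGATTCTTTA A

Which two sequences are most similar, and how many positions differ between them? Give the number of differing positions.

Pairwise Hamming distances:
  Dendro_gracilis vs Bracho_alba: 9
  Dendro_gracilis vs Ictero_nigra: 4
  Dendro_gracilis vs Eremo_pallida: 3
  Dendro_gracilis vs Calli_montana: 4
  Bracho_alba vs Ictero_nigra: 13
  Bracho_alba vs Eremo_pallida: 9
  Bracho_alba vs Calli_montana: 12
  Ictero_nigra vs Eremo_pallida: 6
  Ictero_nigra vs Calli_montana: 5
  Eremo_pallida vs Calli_montana: 6
The smallest is 3, between Dendro_gracilis and Eremo_pallida.

3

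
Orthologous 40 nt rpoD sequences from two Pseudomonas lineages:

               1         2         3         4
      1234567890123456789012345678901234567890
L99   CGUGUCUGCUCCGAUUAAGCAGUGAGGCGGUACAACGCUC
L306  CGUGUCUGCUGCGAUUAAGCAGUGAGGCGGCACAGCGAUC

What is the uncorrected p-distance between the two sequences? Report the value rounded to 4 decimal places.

Mismatches occur at site 11 (C↔G), site 31 (U↔C), site 35 (A↔G), site 38 (C↔A).
There are 4 differences over 40 sites, so p = 4/40 = 0.1000.

0.1000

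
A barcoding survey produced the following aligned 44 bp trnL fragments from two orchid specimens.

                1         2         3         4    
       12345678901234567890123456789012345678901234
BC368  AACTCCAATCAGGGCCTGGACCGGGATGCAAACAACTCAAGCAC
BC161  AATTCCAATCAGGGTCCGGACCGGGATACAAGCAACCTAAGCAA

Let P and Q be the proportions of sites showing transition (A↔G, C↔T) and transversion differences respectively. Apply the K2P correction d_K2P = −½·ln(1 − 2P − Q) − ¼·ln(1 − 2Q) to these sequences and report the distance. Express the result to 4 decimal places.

0.2201

The sequences differ at positions 3 (C/T, transition), 15 (C/T, transition), 17 (T/C, transition), 28 (G/A, transition), 32 (A/G, transition), 37 (T/C, transition), 38 (C/T, transition), 44 (C/A, transversion).
Of the 8 differences, 7 transitions and 1 transversion over 44 sites: P = 7/44 = 0.159091, Q = 1/44 = 0.022727.
d = −0.5·ln(0.659091) − 0.25·ln(0.954546) = −0.5·(-0.416894) − 0.25·(-0.046519) = 0.2201.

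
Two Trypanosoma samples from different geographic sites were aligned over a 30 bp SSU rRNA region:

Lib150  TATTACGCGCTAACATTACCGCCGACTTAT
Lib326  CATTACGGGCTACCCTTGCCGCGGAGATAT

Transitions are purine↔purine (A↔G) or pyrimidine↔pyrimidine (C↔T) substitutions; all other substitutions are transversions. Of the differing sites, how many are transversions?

The sequences differ at positions 1 (T/C, transition), 8 (C/G, transversion), 13 (A/C, transversion), 15 (A/C, transversion), 18 (A/G, transition), 23 (C/G, transversion), 26 (C/G, transversion), 27 (T/A, transversion).
Of the 8 differences, 2 transitions and 6 transversions, so the answer is 6.

6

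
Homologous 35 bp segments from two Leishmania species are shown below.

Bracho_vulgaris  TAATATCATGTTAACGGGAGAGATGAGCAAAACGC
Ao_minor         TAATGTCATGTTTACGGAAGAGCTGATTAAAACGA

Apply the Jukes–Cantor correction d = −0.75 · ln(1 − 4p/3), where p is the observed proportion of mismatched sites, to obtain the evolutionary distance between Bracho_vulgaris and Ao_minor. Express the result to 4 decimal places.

0.2326

The sequences differ at positions 5 (A/G), 13 (A/T), 18 (G/A), 23 (A/C), 27 (G/T), 28 (C/T), 35 (C/A).
p = 7/35 = 0.200000.
d = −0.75 · ln(1 − (4/3)·0.200000) = −0.75 · ln(0.733333) = −0.75 · (-0.310155) = 0.2326.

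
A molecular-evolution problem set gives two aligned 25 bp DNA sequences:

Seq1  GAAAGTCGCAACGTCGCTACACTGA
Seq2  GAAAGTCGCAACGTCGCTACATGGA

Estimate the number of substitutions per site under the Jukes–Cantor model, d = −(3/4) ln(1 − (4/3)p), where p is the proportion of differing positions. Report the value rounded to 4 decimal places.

Differing sites — 22:C/T; 23:T/G.
p = 2/25 = 0.080000.
d = −0.75 · ln(1 − (4/3)·0.080000) = −0.75 · ln(0.893333) = −0.75 · (-0.112796) = 0.0846.

0.0846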